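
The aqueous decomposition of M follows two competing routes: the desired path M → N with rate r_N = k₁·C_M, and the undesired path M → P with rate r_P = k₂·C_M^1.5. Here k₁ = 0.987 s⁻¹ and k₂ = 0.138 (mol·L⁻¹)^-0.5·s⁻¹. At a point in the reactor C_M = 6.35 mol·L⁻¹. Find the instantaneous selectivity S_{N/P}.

S_{N/P} = r_N/r_P = (k₁·C_M)/(k₂·C_M^1.5) = (k₁/k₂)·C_M^-0.5.
= (0.987×6.350) / (0.138×6.350^1.5) = 6.267/2.208 = 2.84.
The undesired path is higher order in M, so low C_M (CSTR or dilute feed) favours N.

2.84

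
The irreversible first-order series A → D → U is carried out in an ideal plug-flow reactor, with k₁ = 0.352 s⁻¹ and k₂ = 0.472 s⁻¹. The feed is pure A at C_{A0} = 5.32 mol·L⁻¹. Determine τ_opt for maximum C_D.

2.44 s

For first-order series the maximum of C_D occurs at τ_opt = ln(k₂/k₁)/(k₂−k₁).
= ln(0.472/0.352)/(0.472−0.352) = ln(1.341)/0.1200 = 0.2933/0.1200 = 2.44 s.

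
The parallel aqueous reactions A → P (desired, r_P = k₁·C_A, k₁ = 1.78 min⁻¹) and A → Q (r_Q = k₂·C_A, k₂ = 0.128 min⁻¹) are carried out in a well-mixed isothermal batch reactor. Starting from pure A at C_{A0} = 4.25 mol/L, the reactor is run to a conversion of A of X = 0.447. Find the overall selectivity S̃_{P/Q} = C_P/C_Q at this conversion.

13.9

C_A = C_{A0}(1−X) = 2.350 mol/L.
Both paths are first order in A, so the instantaneous fraction to P is constant: dC_P/d(−C_A) = k₁/(k₁+k₂) = 0.9329.
C_P = 0.9329·(C_{A0}−C_A) = 0.9329×1.900 = 1.77 mol/L.
C_Q = (C_{A0}−C_A)−C_P = 0.1274 mol/L; S̃_{P/Q} = 1.772/0.1274 = 13.9.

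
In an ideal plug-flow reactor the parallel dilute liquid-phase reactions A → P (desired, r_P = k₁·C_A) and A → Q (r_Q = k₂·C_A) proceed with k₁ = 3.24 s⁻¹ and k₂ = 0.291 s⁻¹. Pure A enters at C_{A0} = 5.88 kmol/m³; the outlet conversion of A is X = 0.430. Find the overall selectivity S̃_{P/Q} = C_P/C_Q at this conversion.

C_A = C_{A0}(1−X) = 3.352 kmol/m³.
Both paths are first order in A, so the instantaneous fraction to P is constant: dC_P/d(−C_A) = k₁/(k₁+k₂) = 0.9176.
C_P = 0.9176·(C_{A0}−C_A) = 0.9176×2.528 = 2.32 kmol/m³.
C_Q = (C_{A0}−C_A)−C_P = 0.2084 kmol/m³; S̃_{P/Q} = 2.320/0.2084 = 11.1.

11.1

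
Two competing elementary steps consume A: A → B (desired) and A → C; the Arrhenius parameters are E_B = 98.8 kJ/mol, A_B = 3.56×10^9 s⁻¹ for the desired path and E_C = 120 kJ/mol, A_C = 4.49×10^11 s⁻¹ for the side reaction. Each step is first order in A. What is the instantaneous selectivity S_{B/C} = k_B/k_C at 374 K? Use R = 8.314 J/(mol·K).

7.25

With equal orders, S_{B/C} = k_B/k_C = (A_B/A_C)·exp[(E_C−E_B)/(RT)].
(E_C−E_B)/(RT) = (120−98.8)×10³/(8.314×374) = 21200/3109 = 6.818.
k_B/k_C = (3.56×10^9/4.49×10^11)·exp(6.818) = 0.007929 × 914.1 = 7.25.
Since E_B < E_C, lowering the temperature improves selectivity toward B.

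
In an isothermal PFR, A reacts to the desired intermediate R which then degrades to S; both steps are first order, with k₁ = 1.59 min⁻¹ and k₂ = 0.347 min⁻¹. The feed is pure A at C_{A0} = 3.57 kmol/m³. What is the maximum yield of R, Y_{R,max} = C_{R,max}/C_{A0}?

At the optimum, C_{R,max}/C_{A0} = (k₁/k₂)^[k₂/(k₂−k₁)].
= (1.59/0.347)^(0.347/(0.347−1.59)) = (4.582)^(-0.2792) = 0.6538.

0.654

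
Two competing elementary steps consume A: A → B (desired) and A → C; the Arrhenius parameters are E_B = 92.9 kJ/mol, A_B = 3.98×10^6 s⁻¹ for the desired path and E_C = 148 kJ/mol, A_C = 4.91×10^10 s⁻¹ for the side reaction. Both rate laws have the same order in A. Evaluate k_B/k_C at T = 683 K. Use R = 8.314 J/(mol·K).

1.33

k_B/k_C = (A_B/A_C)·exp[−(E_B−E_C)/(RT)] = (A_B/A_C)·exp[(E_C−E_B)/(RT)].
(E_C−E_B)/(RT) = (148−92.9)×10³/(8.314×683) = 55100/5678 = 9.703.
k_B/k_C = (3.98×10^6/4.91×10^10)·exp(9.703) = 8.106×10^-5 × 16372 = 1.33.
Since E_B < E_C, lowering the temperature improves selectivity toward B.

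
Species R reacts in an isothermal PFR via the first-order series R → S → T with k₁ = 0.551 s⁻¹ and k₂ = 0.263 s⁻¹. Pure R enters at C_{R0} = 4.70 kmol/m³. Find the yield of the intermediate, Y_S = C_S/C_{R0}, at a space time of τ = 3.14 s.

0.499

Solving the coupled first-order balances gives C_S(τ) = [k₁/(k₂−k₁)]·C_{R0}·(e^(−k₁τ) − e^(−k₂τ)).
e^(−k₁τ) = e^(−0.551×3.14) = e^(−1.730) = 0.1773; e^(−k₂τ) = e^(−0.8258) = 0.4379.
C_S = 0.551×4.70/(0.263−0.551) × (0.1773−0.4379) = (-8.992)×(-0.2606) = 2.343 kmol/m³.
Y_S = C_S/C_{R0} = 2.343/4.70 = 0.499.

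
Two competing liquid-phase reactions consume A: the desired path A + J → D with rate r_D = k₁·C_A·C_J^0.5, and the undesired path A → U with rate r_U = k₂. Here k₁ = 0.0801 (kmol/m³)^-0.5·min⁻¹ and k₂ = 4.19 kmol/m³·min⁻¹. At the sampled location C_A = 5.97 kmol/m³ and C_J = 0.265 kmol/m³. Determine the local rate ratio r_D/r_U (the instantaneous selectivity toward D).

0.0588

S_{D/U} = r_D/r_U = (k₁·C_A·C_J^0.5)/(k₂) = (k₁/k₂)·C_A·C_J^0.5.
= (0.0801×5.970×0.2650^0.5) / (4.19) = 0.2462/4.190 = 0.0588.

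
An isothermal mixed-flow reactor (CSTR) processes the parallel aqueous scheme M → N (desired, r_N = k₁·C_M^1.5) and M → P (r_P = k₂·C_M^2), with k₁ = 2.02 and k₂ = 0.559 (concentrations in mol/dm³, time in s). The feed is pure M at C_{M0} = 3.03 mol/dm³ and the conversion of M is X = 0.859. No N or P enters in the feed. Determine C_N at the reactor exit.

Exit C_M = C_{M0}(1−X) = 3.03×0.141 = 0.4272 mol/dm³.
Rates in a CSTR are evaluated at the outlet concentration: r_N = 2.02×0.4272^1.5 = 0.5641, r_P = 0.559×0.4272^2 = 0.1020.
Fraction of consumed M going to N: r_N/(r_N+r_P) = 0.8468.
C_N = 0.8468·C_{M0}·X = 0.8468×3.03×0.859 = 2.20 mol/dm³.

2.20 mol/dm³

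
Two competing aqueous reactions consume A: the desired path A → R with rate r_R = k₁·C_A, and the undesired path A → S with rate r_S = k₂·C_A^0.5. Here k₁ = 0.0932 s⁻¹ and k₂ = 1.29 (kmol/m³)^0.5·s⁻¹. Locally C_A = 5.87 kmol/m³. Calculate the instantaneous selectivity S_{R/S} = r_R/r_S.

0.175

S_{R/S} = r_R/r_S = (k₁·C_A)/(k₂·C_A^0.5) = (k₁/k₂)·C_A^0.5.
= (0.0932×5.870) / (1.29×5.870^0.5) = 0.5471/3.125 = 0.175.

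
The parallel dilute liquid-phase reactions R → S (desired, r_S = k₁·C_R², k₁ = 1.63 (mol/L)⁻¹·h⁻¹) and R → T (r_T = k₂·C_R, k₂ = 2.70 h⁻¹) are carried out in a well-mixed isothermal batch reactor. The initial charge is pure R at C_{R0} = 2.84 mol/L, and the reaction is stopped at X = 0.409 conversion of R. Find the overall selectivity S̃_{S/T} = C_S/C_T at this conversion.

1.35

C_R = C_{R0}(1−X) = 1.678 mol/L.
Along a PFR/batch, dC_T/dC_R = −r_T/(r_S+r_T) = −k₂/(k₂+k₁·C_R).
Integrating from C_{R0} to C_R: C_T = (2.70/1.63)·ln[(2.70+1.63·2.84)/(2.70+1.63·1.68)] = 1.656·ln(7.329/5.436) = 0.4950 mol/L.
Then C_S = (C_{R0}−C_R) − C_T = 1.162 − 0.4950 = 0.6665 mol/L.
S̃_{S/T} = C_S/C_T = 0.6665/0.4950 = 1.35.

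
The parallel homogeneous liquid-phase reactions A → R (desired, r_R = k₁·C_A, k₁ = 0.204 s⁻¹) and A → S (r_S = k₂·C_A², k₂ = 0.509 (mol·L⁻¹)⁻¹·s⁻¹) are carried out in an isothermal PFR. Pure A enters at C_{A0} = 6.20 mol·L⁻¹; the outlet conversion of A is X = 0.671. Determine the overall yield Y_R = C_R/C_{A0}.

0.0643

C_A = C_{A0}(1−X) = 2.040 mol·L⁻¹.
Along a PFR/batch, dC_R/dC_A = −r_R/(r_R+r_S) = −k₁/(k₁+k₂·C_A).
Integrating from C_{A0} to C_A: C_R = (0.204/0.509)·ln[(0.204+0.509·6.20)/(0.204+0.509·2.04)] = 0.4008·ln(3.360/1.242) = 0.3988 mol·L⁻¹.
Y_R = C_R/C_{A0} = 0.3988/6.20 = 0.0643.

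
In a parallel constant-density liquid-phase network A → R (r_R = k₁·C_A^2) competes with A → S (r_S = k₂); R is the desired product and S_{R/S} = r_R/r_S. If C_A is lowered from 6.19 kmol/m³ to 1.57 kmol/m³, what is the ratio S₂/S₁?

S_{R/S} = (k₁/k₂)·C_A^2, so S₂/S₁ = (C_{A,2}/C_{A,1})^2.
= (1.57/6.19)^2 = (0.2536)^2 = 0.0643.
Selectivity toward R falls as C_A falls — high-concentration operation is favoured.

0.0643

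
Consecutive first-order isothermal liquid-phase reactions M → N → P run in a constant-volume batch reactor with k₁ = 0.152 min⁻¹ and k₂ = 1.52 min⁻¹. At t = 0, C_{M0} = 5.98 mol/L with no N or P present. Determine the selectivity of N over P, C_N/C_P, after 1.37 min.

0.684

The intermediate concentration in a first-order A→B→C sequence is C_N = k₁C_{M0}(e^(−k₁t) − e^(−k₂t))/(k₂−k₁).
e^(−k₁t) = e^(−0.152×1.37) = e^(−0.2082) = 0.8120; e^(−k₂t) = e^(−2.082) = 0.1246.
C_N = 0.152×5.98/(1.52−0.152) × (0.8120−0.1246) = 0.6644×0.6874 = 0.4567 mol/L.
C_M = C_{M0}e^(−k₁t) = 4.856 mol/L, so C_P = C_{M0}−C_M−C_N = 0.6674 mol/L; C_N/C_P = 0.684.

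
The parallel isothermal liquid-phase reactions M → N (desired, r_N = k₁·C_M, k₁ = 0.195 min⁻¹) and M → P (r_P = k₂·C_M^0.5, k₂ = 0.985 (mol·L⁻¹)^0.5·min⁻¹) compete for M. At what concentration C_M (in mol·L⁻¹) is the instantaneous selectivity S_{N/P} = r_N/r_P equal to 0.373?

3.55 mol·L⁻¹

S_{N/P} = (k₁/k₂)·C_M^0.5 ⇒ C_M = (S·k₂/k₁)^(2).
= (0.373×0.985/0.195)^(2) = (1.884)^(2) = 3.55 mol·L⁻¹.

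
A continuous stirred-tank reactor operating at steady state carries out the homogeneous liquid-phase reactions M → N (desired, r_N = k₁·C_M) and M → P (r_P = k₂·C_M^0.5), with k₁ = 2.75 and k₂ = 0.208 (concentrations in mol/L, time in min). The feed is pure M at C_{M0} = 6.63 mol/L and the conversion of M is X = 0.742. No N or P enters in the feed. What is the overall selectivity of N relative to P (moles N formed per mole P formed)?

17.3

Exit C_M = C_{M0}(1−X) = 6.63×0.258 = 1.711 mol/L.
In a CSTR the entire volume is at exit conditions, so r_N = 2.75×1.711 = 4.704 and r_P = 0.208×1.711^0.5 = 0.2720.
Overall selectivity = C_N/C_P = r_Nτ/(r_Pτ) = r_N/r_P = 17.3.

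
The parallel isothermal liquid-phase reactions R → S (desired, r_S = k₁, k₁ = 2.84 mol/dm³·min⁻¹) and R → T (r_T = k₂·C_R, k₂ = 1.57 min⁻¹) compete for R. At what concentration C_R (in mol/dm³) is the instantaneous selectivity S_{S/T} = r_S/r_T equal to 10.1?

0.179 mol/dm³

S_{S/T} = (k₁/k₂)·C_R⁻¹ ⇒ C_R = (S·k₂/k₁)^(-1).
= (10.1×1.57/2.84)^(-1) = (5.583)^(-1) = 0.179 mol/dm³.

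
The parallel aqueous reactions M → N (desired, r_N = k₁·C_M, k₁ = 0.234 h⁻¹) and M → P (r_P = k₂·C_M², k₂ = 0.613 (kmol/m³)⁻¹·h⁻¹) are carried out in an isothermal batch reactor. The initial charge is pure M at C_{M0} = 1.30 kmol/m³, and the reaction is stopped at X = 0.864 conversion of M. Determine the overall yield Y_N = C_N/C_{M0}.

C_M = C_{M0}(1−X) = 0.1768 kmol/m³.
Along a PFR/batch, dC_N/dC_M = −r_N/(r_N+r_P) = −k₁/(k₁+k₂·C_M).
Integrating from C_{M0} to C_M: C_N = (0.234/0.613)·ln[(0.234+0.613·1.30)/(0.234+0.613·0.177)] = 0.3817·ln(1.031/0.3424) = 0.4208 kmol/m³.
Y_N = C_N/C_{M0} = 0.4208/1.30 = 0.324.

0.324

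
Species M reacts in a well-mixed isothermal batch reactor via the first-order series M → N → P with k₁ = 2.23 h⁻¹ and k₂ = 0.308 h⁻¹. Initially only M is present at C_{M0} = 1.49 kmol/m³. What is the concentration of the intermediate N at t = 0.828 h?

1.07 kmol/m³

For first-order series with pure M initially, C_N(t) = k₁C_{M0}/(k₂−k₁)·(e^(−k₁t) − e^(−k₂t)).
e^(−k₁t) = e^(−2.23×0.828) = e^(−1.846) = 0.1578; e^(−k₂t) = e^(−0.2550) = 0.7749.
C_N = 2.23×1.49/(0.308−2.23) × (0.1578−0.7749) = (-1.729)×(-0.6171) = 1.067 kmol/m³.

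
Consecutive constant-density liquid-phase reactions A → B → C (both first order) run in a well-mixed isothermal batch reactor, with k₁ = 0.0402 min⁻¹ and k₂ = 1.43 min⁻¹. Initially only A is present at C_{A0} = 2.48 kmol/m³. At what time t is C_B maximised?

2.57 min

Setting dC_B/dt = 0 gives t_opt = ln(k₂/k₁)/(k₂−k₁).
= ln(1.43/0.0402)/(1.43−0.0402) = ln(35.57)/1.390 = 3.572/1.390 = 2.57 min.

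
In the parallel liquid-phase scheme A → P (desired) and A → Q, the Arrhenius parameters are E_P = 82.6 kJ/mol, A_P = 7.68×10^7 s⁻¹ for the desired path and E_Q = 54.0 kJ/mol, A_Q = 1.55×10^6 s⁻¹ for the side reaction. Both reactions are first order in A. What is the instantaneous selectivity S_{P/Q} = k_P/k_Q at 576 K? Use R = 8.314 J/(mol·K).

0.126

With equal orders, S_{P/Q} = k_P/k_Q = (A_P/A_Q)·exp[(E_Q−E_P)/(RT)].
(E_Q−E_P)/(RT) = (54.0−82.6)×10³/(8.314×576) = -28600/4789 = -5.972.
k_P/k_Q = (7.68×10^7/1.55×10^6)·exp(-5.972) = 49.55 × 0.002549 = 0.126.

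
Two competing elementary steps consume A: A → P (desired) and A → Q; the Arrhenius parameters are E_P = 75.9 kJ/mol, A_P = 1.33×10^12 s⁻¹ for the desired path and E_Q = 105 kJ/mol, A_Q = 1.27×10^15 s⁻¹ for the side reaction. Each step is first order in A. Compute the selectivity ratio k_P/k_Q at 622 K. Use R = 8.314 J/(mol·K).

Since both paths have the same order in A, the concentration cancels and S_{P/Q} = k_P/k_Q = (A_P/A_Q)·exp[(E_Q−E_P)/(RT)].
(E_Q−E_P)/(RT) = (105−75.9)×10³/(8.314×622) = 29100/5171 = 5.627.
k_P/k_Q = (1.33×10^12/1.27×10^15)·exp(5.627) = 0.001047 × 277.9 = 0.291.
Since E_P < E_Q, lowering the temperature improves selectivity toward P.

0.291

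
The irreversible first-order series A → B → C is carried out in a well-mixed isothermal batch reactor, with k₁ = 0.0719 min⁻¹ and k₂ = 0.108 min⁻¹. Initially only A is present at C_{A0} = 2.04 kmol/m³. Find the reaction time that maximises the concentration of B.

11.3 min

For first-order series the maximum of C_B occurs at t_opt = ln(k₂/k₁)/(k₂−k₁).
= ln(0.108/0.0719)/(0.108−0.0719) = ln(1.502)/0.03610 = 0.4069/0.03610 = 11.3 min.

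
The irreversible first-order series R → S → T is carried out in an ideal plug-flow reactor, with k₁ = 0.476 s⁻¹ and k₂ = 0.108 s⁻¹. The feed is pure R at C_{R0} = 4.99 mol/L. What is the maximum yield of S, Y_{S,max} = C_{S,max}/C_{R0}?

For a first-order series the maximum intermediate yield is C_{S,max}/C_{R0} = (k₁/k₂)^[k₂/(k₂−k₁)].
= (0.476/0.108)^(0.108/(0.108−0.476)) = (4.407)^(-0.2935) = 0.6471.

0.647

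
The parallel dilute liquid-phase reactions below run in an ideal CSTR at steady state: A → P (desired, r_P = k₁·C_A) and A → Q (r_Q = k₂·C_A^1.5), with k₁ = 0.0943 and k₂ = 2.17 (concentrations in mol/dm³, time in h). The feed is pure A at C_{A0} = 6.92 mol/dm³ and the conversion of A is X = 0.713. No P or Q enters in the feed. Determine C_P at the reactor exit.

0.148 mol/dm³

Exit C_A = C_{A0}(1−X) = 6.92×0.287 = 1.986 mol/dm³.
A CSTR operates uniformly at the exit composition, giving r_P = 0.1873 and r_Q = 6.074 (each k·C_A^n at C_A = 1.986).
Fraction of consumed A going to P: r_P/(r_P+r_Q) = 0.02991.
C_P = 0.02991·C_{A0}·X = 0.02991×6.92×0.713 = 0.148 mol/dm³.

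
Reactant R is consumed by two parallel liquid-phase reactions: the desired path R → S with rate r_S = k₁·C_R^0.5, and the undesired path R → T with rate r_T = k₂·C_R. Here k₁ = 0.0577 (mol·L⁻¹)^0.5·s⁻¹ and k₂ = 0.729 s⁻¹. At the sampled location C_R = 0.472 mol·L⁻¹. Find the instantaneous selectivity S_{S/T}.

S_{S/T} = r_S/r_T = (k₁·C_R^0.5)/(k₂·C_R) = (k₁/k₂)·C_R^-0.5.
= (0.0577×0.4720^0.5) / (0.729×0.4720) = 0.03964/0.3441 = 0.115.

0.115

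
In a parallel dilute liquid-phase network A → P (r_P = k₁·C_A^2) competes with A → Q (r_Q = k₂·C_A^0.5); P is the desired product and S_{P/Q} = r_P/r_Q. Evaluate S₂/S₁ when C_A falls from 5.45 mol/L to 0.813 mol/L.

0.0576

S_{P/Q} = (k₁/k₂)·C_A^1.5, so S₂/S₁ = (C_{A,2}/C_{A,1})^1.5.
= (0.813/5.45)^1.5 = (0.1492)^1.5 = 0.0576.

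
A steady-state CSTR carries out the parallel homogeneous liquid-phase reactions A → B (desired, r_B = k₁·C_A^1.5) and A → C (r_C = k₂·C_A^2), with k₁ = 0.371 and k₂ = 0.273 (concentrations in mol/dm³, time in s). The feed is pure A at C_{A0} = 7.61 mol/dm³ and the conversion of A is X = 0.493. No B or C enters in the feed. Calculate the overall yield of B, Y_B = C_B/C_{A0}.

Exit C_A = C_{A0}(1−X) = 7.61×0.507 = 3.858 mol/dm³.
A CSTR operates uniformly at the exit composition, giving r_B = 2.812 and r_C = 4.064 (each k·C_A^n at C_A = 3.858).
Fraction of consumed A going to B: r_B/(r_B+r_C) = 0.4089.
C_B = 0.4089·C_{A0}·X = 0.4089×7.61×0.493 = 1.53 mol/dm³; Y_B = C_B/C_{A0} = 0.202.

0.202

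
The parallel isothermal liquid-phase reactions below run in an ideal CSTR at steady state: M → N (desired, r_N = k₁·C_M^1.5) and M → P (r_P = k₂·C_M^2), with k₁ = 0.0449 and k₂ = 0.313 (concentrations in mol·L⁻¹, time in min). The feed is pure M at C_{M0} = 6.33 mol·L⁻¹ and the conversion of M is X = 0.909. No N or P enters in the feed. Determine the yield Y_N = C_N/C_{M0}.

0.144

Exit C_M = C_{M0}(1−X) = 6.33×0.0910 = 0.5760 mol·L⁻¹.
Rates in a CSTR are evaluated at the outlet concentration: r_N = 0.0449×0.5760^1.5 = 0.01963, r_P = 0.313×0.5760^2 = 0.1039.
Fraction of consumed M going to N: r_N/(r_N+r_P) = 0.1590.
C_N = 0.1590·C_{M0}·X = 0.1590×6.33×0.909 = 0.915 mol·L⁻¹; Y_N = C_N/C_{M0} = 0.144.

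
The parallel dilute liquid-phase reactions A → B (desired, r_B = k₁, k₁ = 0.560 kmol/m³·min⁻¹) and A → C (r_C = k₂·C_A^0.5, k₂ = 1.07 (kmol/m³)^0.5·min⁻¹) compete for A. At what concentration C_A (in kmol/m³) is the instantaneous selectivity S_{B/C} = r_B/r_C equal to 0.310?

S_{B/C} = (k₁/k₂)·C_A^-0.5 ⇒ C_A = (S·k₂/k₁)^(-2).
= (0.310×1.07/0.560)^(-2) = (0.5923)^(-2) = 2.85 kmol/m³.

2.85 kmol/m³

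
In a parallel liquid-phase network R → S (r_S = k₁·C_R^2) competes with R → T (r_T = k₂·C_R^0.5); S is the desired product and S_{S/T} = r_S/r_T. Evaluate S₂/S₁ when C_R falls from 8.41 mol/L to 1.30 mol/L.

S_{S/T} = (k₁/k₂)·C_R^1.5, so S₂/S₁ = (C_{R,2}/C_{R,1})^1.5.
= (1.30/8.41)^1.5 = (0.1546)^1.5 = 0.0608.

0.0608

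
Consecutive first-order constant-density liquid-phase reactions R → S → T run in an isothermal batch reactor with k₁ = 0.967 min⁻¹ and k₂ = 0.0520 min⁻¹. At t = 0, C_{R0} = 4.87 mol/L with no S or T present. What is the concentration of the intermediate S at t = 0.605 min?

Solving the coupled first-order balances gives C_S(t) = [k₁/(k₂−k₁)]·C_{R0}·(e^(−k₁t) − e^(−k₂t)).
e^(−k₁t) = e^(−0.967×0.605) = e^(−0.5850) = 0.5571; e^(−k₂t) = e^(−0.03146) = 0.9690.
C_S = 0.967×4.87/(0.0520−0.967) × (0.5571−0.9690) = (-5.147)×(-0.4119) = 2.120 mol/L.

2.12 mol/L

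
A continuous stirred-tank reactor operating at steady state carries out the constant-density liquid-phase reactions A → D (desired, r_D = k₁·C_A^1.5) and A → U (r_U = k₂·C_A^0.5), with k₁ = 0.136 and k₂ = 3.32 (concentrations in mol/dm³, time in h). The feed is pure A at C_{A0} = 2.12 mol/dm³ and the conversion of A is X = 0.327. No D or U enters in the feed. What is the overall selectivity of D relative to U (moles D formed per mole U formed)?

0.0584

Exit C_A = C_{A0}(1−X) = 2.12×0.673 = 1.427 mol/dm³.
Rates in a CSTR are evaluated at the outlet concentration: r_D = 0.136×1.427^1.5 = 0.2318, r_U = 3.32×1.427^0.5 = 3.966.
Overall selectivity = C_D/C_U = r_Dτ/(r_Uτ) = r_D/r_U = 0.0584.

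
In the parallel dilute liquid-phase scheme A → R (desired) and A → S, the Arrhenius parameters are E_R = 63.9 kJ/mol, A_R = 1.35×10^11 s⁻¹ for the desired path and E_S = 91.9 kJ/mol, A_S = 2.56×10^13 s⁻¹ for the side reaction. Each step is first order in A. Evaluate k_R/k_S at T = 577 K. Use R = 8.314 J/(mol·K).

k_R/k_S = (A_R/A_S)·exp[−(E_R−E_S)/(RT)] = (A_R/A_S)·exp[(E_S−E_R)/(RT)].
(E_S−E_R)/(RT) = (91.9−63.9)×10³/(8.314×577) = 28000/4797 = 5.837.
k_R/k_S = (1.35×10^11/2.56×10^13)·exp(5.837) = 0.005273 × 342.7 = 1.81.

1.81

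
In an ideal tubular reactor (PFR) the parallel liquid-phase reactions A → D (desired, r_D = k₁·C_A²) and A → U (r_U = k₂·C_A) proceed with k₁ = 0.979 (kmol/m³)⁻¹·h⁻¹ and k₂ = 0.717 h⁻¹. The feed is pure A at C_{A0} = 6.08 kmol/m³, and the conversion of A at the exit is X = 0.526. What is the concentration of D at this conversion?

C_A = C_{A0}(1−X) = 2.882 kmol/m³.
Along a PFR/batch, dC_U/dC_A = −r_U/(r_D+r_U) = −k₂/(k₂+k₁·C_A).
Integrating from C_{A0} to C_A: C_U = (0.717/0.979)·ln[(0.717+0.979·6.08)/(0.717+0.979·2.88)] = 0.7324·ln(6.669/3.538) = 0.4642 kmol/m³.
Then C_D = (C_{A0}−C_A) − C_U = 3.198 − 0.4642 = 2.734 kmol/m³.

2.73 kmol/m³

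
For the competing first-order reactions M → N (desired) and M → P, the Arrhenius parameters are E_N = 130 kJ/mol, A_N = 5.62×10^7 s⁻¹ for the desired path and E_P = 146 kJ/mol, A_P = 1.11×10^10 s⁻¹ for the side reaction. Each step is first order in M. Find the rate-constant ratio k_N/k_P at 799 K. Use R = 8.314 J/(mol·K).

0.0563

With equal orders, S_{N/P} = k_N/k_P = (A_N/A_P)·exp[(E_P−E_N)/(RT)].
(E_P−E_N)/(RT) = (146−130)×10³/(8.314×799) = 16000/6643 = 2.409.
k_N/k_P = (5.62×10^7/1.11×10^10)·exp(2.409) = 0.005063 × 11.12 = 0.0563.
Since E_N < E_P, lowering the temperature improves selectivity toward N.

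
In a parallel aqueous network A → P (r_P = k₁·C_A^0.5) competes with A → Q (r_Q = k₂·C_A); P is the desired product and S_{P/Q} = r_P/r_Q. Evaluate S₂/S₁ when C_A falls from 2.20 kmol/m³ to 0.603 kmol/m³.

1.91

S_{P/Q} = (k₁/k₂)·C_A^-0.5, so S₂/S₁ = (C_{A,2}/C_{A,1})^-0.5.
= (0.603/2.20)^(-0.5) = (0.2741)^(-0.5) = 1.91.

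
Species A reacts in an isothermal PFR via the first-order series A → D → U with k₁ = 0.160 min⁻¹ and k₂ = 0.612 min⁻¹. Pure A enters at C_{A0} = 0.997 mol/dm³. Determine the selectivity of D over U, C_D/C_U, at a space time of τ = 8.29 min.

0.143

The intermediate concentration in a first-order A→B→C sequence is C_D = k₁C_{A0}(e^(−k₁τ) − e^(−k₂τ))/(k₂−k₁).
e^(−k₁τ) = e^(−0.160×8.29) = e^(−1.326) = 0.2654; e^(−k₂τ) = e^(−5.073) = 0.006261.
C_D = 0.160×0.997/(0.612−0.160) × (0.2654−0.006261) = 0.3529×0.2592 = 0.09147 mol/dm³.
C_A = C_{A0}e^(−k₁τ) = 0.2646 mol/dm³, so C_U = C_{A0}−C_A−C_D = 0.6409 mol/dm³; C_D/C_U = 0.143.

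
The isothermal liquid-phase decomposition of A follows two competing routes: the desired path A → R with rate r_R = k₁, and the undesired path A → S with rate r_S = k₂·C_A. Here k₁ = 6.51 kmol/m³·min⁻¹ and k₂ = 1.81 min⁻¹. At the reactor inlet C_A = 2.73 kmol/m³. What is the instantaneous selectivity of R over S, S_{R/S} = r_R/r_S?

1.32

S_{R/S} = r_R/r_S = (k₁)/(k₂·C_A) = (k₁/k₂)·C_A⁻¹.
= (6.51) / (1.81×2.730) = 6.510/4.941 = 1.32.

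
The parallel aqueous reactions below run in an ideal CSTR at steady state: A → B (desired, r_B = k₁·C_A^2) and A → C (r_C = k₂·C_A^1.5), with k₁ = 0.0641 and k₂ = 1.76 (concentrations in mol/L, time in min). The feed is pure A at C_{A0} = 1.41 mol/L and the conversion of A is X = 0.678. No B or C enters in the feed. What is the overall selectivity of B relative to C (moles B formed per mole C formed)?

Exit C_A = C_{A0}(1−X) = 1.41×0.322 = 0.4540 mol/L.
Rates in a CSTR are evaluated at the outlet concentration: r_B = 0.0641×0.4540^2 = 0.01321, r_C = 1.76×0.4540^1.5 = 0.5384.
Overall selectivity = C_B/C_C = r_Bτ/(r_Cτ) = r_B/r_C = 0.0245.

0.0245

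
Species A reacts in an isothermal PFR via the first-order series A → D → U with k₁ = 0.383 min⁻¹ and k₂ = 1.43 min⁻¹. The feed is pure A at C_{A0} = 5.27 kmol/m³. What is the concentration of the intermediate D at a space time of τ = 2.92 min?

The intermediate concentration in a first-order A→B→C sequence is C_D = k₁C_{A0}(e^(−k₁τ) − e^(−k₂τ))/(k₂−k₁).
e^(−k₁τ) = e^(−0.383×2.92) = e^(−1.118) = 0.3268; e^(−k₂τ) = e^(−4.176) = 0.01537.
C_D = 0.383×5.27/(1.43−0.383) × (0.3268−0.01537) = 1.928×0.3114 = 0.6004 kmol/m³.

0.600 kmol/m³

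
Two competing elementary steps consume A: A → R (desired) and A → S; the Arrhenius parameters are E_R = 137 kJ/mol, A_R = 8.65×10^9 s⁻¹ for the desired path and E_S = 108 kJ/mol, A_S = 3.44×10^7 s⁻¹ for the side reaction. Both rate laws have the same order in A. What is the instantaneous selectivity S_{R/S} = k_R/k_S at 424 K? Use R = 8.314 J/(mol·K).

0.0672

Since both paths have the same order in A, the concentration cancels and S_{R/S} = k_R/k_S = (A_R/A_S)·exp[(E_S−E_R)/(RT)].
(E_S−E_R)/(RT) = (108−137)×10³/(8.314×424) = -29000/3525 = -8.227.
k_R/k_S = (8.65×10^9/3.44×10^7)·exp(-8.227) = 251.5 × 2.674×10^-4 = 0.0672.
Since E_R > E_S, raising the temperature improves selectivity toward R.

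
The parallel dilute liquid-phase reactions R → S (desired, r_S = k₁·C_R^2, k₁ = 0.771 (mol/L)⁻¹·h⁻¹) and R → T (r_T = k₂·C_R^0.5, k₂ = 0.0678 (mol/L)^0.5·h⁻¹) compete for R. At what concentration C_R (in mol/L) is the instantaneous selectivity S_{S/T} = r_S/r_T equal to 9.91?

0.912 mol/L

S_{S/T} = (k₁/k₂)·C_R^1.5 ⇒ C_R = (S·k₂/k₁)^(1/1.5).
= (9.91×0.0678/0.771)^(0.6667) = (0.8715)^(0.6667) = 0.912 mol/L.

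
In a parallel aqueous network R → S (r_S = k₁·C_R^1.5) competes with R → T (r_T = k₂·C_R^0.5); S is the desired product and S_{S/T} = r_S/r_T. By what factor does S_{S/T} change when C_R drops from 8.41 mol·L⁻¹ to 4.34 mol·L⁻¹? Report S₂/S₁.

0.516

S_{S/T} = (k₁/k₂)·C_R, so S₂/S₁ = (C_{R,2}/C_{R,1}).
= 4.34/8.41 = 0.516.
Selectivity toward S falls as C_R falls — high-concentration operation is favoured.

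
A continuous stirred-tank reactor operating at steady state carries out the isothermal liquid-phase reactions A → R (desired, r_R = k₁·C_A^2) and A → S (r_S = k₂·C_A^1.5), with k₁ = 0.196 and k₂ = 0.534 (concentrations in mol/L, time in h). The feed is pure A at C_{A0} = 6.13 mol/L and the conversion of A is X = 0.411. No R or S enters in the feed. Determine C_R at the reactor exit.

1.04 mol/L

Exit C_A = C_{A0}(1−X) = 6.13×0.589 = 3.611 mol/L.
In a CSTR the entire volume is at exit conditions, so r_R = 0.196×3.611^2 = 2.555 and r_S = 0.534×3.611^1.5 = 3.664.
Fraction of consumed A going to R: r_R/(r_R+r_S) = 0.4109.
C_R = 0.4109·C_{A0}·X = 0.4109×6.13×0.411 = 1.04 mol/L.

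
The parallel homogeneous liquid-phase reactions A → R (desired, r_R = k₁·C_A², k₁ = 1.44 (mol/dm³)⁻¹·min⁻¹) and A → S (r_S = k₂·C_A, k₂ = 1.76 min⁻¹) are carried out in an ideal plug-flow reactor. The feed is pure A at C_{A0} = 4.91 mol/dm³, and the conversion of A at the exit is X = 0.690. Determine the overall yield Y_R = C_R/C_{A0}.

C_A = C_{A0}(1−X) = 1.522 mol/dm³.
Along a PFR/batch, dC_S/dC_A = −r_S/(r_R+r_S) = −k₂/(k₂+k₁·C_A).
Integrating from C_{A0} to C_A: C_S = (1.76/1.44)·ln[(1.76+1.44·4.91)/(1.76+1.44·1.52)] = 1.222·ln(8.830/3.952) = 0.9827 mol/dm³.
Then C_R = (C_{A0}−C_A) − C_S = 3.388 − 0.9827 = 2.405 mol/dm³.
Y_R = C_R/C_{A0} = 2.405/4.91 = 0.490.

0.490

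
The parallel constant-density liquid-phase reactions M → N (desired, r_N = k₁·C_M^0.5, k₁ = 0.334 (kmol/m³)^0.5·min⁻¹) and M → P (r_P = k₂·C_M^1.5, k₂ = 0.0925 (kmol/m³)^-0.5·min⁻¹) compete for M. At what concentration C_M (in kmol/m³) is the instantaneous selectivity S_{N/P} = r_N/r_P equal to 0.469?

7.70 kmol/m³

S_{N/P} = (k₁/k₂)·C_M⁻¹ ⇒ C_M = (S·k₂/k₁)^(-1).
= (0.469×0.0925/0.334)^(-1) = (0.1299)^(-1) = 7.70 kmol/m³.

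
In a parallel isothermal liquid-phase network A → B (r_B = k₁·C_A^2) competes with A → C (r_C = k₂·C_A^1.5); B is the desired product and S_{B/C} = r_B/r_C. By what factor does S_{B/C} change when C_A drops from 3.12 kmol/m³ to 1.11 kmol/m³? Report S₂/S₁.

S_{B/C} = (k₁/k₂)·C_A^0.5, so S₂/S₁ = (C_{A,2}/C_{A,1})^0.5.
= (1.11/3.12)^0.5 = (0.3558)^0.5 = 0.596.
Selectivity toward B falls as C_A falls — high-concentration operation is favoured.

0.596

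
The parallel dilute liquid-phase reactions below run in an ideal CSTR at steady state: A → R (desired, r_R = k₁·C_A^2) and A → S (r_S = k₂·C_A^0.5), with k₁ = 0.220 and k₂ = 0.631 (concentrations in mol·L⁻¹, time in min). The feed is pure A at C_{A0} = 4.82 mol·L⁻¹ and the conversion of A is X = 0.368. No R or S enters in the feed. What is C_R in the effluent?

Exit C_A = C_{A0}(1−X) = 4.82×0.632 = 3.046 mol·L⁻¹.
A CSTR operates uniformly at the exit composition, giving r_R = 2.042 and r_S = 1.101 (each k·C_A^n at C_A = 3.046).
Fraction of consumed A going to R: r_R/(r_R+r_S) = 0.6496.
C_R = 0.6496·C_{A0}·X = 0.6496×4.82×0.368 = 1.15 mol·L⁻¹.

1.15 mol·L⁻¹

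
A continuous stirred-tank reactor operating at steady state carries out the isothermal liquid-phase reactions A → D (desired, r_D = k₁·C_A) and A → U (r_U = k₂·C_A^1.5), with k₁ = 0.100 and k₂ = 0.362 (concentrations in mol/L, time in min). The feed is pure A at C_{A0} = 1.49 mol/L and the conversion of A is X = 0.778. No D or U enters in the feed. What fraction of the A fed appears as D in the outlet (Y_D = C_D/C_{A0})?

0.252

Exit C_A = C_{A0}(1−X) = 1.49×0.222 = 0.3308 mol/L.
A CSTR operates uniformly at the exit composition, giving r_D = 0.03308 and r_U = 0.06887 (each k·C_A^n at C_A = 0.3308).
Fraction of consumed A going to D: r_D/(r_D+r_U) = 0.3245.
C_D = 0.3245·C_{A0}·X = 0.3245×1.49×0.778 = 0.376 mol/L; Y_D = C_D/C_{A0} = 0.252.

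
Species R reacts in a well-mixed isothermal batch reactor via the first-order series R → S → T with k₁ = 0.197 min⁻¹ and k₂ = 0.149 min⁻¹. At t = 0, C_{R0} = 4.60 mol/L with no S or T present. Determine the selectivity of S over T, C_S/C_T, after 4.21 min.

2.47

Solving the coupled first-order balances gives C_S(t) = [k₁/(k₂−k₁)]·C_{R0}·(e^(−k₁t) − e^(−k₂t)).
e^(−k₁t) = e^(−0.197×4.21) = e^(−0.8294) = 0.4363; e^(−k₂t) = e^(−0.6273) = 0.5340.
C_S = 0.197×4.60/(0.149−0.197) × (0.4363−0.5340) = (-18.88)×(-0.09771) = 1.845 mol/L.
C_R = C_{R0}e^(−k₁t) = 2.007 mol/L, so C_T = C_{R0}−C_R−C_S = 0.7482 mol/L; C_S/C_T = 2.47.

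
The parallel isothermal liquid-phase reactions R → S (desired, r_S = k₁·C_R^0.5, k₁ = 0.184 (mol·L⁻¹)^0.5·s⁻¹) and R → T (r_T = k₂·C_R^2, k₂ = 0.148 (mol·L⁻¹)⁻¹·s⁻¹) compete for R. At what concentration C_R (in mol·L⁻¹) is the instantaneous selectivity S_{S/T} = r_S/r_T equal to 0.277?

2.72 mol·L⁻¹

S_{S/T} = (k₁/k₂)·C_R^-1.5 ⇒ C_R = (S·k₂/k₁)^(1/(-1.5)).
= (0.277×0.148/0.184)^(-0.6667) = (0.2228)^(-0.6667) = 2.72 mol·L⁻¹.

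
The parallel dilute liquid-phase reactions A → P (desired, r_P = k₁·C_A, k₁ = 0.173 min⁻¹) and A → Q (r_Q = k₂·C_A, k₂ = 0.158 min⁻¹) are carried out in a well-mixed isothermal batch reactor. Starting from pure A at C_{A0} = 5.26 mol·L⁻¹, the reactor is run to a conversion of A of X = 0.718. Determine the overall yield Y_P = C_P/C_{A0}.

C_A = C_{A0}(1−X) = 1.483 mol·L⁻¹.
Both paths are first order in A, so the instantaneous fraction to P is constant: dC_P/d(−C_A) = k₁/(k₁+k₂) = 0.5227.
C_P = 0.5227·(C_{A0}−C_A) = 0.5227×3.777 = 1.97 mol·L⁻¹.
Y_P = C_P/C_{A0} = 1.974/5.26 = 0.375.

0.375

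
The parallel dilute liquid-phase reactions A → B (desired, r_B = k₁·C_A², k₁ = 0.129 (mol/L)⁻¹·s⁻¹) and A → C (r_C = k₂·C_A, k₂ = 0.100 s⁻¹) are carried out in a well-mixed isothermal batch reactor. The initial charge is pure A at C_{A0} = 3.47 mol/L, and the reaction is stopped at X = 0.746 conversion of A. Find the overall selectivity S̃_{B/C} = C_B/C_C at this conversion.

C_A = C_{A0}(1−X) = 0.8814 mol/L.
Along a PFR/batch, dC_C/dC_A = −r_C/(r_B+r_C) = −k₂/(k₂+k₁·C_A).
Integrating from C_{A0} to C_A: C_C = (0.100/0.129)·ln[(0.100+0.129·3.47)/(0.100+0.129·0.881)] = 0.7752·ln(0.5476/0.2137) = 0.7295 mol/L.
Then C_B = (C_{A0}−C_A) − C_C = 2.589 − 0.7295 = 1.859 mol/L.
S̃_{B/C} = C_B/C_C = 1.859/0.7295 = 2.55.

2.55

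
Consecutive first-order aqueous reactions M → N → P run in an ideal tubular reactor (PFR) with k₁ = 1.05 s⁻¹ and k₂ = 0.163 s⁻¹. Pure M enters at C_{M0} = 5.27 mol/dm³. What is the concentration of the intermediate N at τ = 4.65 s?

2.88 mol/dm³

For first-order series with pure M initially, C_N(τ) = k₁C_{M0}/(k₂−k₁)·(e^(−k₁τ) − e^(−k₂τ)).
e^(−k₁τ) = e^(−1.05×4.65) = e^(−4.883) = 0.007578; e^(−k₂τ) = e^(−0.7580) = 0.4686.
C_N = 1.05×5.27/(0.163−1.05) × (0.007578−0.4686) = (-6.238)×(-0.4610) = 2.876 mol/dm³.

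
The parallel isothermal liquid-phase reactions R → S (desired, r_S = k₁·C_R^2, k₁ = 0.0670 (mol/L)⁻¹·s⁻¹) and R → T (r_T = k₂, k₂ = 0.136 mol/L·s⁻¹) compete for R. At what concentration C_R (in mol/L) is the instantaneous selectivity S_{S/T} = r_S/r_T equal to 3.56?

2.69 mol/L

S_{S/T} = (k₁/k₂)·C_R^2 ⇒ C_R = (S·k₂/k₁)^(0.5).
= (3.56×0.136/0.0670)^(0.5) = (7.226)^(0.5) = 2.69 mol/L.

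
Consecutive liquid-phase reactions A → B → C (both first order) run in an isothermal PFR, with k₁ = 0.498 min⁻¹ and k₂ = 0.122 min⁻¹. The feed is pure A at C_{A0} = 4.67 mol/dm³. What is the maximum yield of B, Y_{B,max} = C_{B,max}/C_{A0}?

0.634

At the optimum, C_{B,max}/C_{A0} = (k₁/k₂)^[k₂/(k₂−k₁)].
= (0.498/0.122)^(0.122/(0.122−0.498)) = (4.082)^(-0.3245) = 0.6336.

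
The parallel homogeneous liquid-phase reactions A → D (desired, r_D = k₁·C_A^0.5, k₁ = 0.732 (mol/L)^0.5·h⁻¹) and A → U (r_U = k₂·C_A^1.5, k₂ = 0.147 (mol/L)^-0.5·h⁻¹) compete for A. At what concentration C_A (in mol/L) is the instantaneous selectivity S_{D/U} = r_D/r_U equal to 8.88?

S_{D/U} = (k₁/k₂)·C_A⁻¹ ⇒ C_A = (S·k₂/k₁)^(-1).
= (8.88×0.147/0.732)^(-1) = (1.783)^(-1) = 0.561 mol/L.

0.561 mol/L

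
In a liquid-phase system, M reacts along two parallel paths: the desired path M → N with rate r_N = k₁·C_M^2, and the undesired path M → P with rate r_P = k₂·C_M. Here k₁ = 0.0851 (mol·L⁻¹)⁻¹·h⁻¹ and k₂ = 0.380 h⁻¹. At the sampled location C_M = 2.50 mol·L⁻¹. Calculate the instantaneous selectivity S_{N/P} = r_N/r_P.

S_{N/P} = r_N/r_P = (k₁·C_M^2)/(k₂·C_M) = (k₁/k₂)·C_M.
= (0.0851×2.500^2) / (0.380×2.500) = 0.5319/0.9500 = 0.560.
Since the desired path is higher order in M, keeping C_M high (PFR or concentrated feed) favours N.

0.560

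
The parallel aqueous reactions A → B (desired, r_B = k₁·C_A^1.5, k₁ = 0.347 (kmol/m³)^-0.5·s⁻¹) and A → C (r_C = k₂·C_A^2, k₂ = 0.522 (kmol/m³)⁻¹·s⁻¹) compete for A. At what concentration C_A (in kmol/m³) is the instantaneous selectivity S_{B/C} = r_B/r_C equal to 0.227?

S_{B/C} = (k₁/k₂)·C_A^-0.5 ⇒ C_A = (S·k₂/k₁)^(-2).
= (0.227×0.522/0.347)^(-2) = (0.3415)^(-2) = 8.58 kmol/m³.

8.58 kmol/m³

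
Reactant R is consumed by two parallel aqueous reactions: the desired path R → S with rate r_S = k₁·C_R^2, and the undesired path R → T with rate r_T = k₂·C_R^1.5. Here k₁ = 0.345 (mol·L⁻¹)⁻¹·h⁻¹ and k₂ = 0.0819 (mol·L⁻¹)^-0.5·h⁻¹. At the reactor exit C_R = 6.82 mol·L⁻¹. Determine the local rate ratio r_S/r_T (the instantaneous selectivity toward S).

11.0

S_{S/T} = r_S/r_T = (k₁·C_R^2)/(k₂·C_R^1.5) = (k₁/k₂)·C_R^0.5.
= (0.345×6.820^2) / (0.0819×6.820^1.5) = 16.05/1.459 = 11.0.
Since the desired path is higher order in R, keeping C_R high (PFR or concentrated feed) favours S.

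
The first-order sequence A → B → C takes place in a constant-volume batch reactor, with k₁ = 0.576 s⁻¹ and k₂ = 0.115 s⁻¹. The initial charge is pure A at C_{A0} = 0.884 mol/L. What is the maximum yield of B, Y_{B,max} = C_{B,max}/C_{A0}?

0.669

For a first-order series the maximum intermediate yield is C_{B,max}/C_{A0} = (k₁/k₂)^[k₂/(k₂−k₁)].
= (0.576/0.115)^(0.115/(0.115−0.576)) = (5.009)^(-0.2495) = 0.6690.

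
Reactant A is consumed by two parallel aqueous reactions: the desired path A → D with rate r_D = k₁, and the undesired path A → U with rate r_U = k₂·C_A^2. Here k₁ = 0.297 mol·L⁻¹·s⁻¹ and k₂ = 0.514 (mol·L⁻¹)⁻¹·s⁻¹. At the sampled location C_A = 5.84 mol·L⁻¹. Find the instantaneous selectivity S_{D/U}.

S_{D/U} = r_D/r_U = (k₁)/(k₂·C_A^2) = (k₁/k₂)·C_A^-2.
= (0.297) / (0.514×5.840^2) = 0.2970/17.53 = 0.0169.
The undesired path is higher order in A, so low C_A (CSTR or dilute feed) favours D.

0.0169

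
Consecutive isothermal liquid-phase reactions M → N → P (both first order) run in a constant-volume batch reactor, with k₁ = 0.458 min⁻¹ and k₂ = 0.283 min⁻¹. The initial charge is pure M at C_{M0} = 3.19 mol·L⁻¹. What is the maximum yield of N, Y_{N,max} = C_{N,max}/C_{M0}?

Evaluating C_N at t_opt = ln(k₂/k₁)/(k₂−k₁) gives C_{N,max}/C_{M0} = (k₁/k₂)^[k₂/(k₂−k₁)].
= (0.458/0.283)^(0.283/(0.283−0.458)) = (1.618)^(-1.617) = 0.4591.

0.459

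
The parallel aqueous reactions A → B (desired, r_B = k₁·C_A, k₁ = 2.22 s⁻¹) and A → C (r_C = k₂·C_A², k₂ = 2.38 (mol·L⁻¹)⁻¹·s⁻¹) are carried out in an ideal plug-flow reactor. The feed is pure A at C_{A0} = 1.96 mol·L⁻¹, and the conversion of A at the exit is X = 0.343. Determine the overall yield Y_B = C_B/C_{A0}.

0.126

C_A = C_{A0}(1−X) = 1.288 mol·L⁻¹.
Along a PFR/batch, dC_B/dC_A = −r_B/(r_B+r_C) = −k₁/(k₁+k₂·C_A).
Integrating from C_{A0} to C_A: C_B = (2.22/2.38)·ln[(2.22+2.38·1.96)/(2.22+2.38·1.29)] = 0.9328·ln(6.885/5.285) = 0.2467 mol·L⁻¹.
Y_B = C_B/C_{A0} = 0.2467/1.96 = 0.126.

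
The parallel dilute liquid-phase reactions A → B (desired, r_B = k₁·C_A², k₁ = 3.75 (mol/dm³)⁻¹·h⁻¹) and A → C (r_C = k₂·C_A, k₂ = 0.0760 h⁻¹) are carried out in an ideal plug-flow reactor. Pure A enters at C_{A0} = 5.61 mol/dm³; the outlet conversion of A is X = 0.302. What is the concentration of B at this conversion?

C_A = C_{A0}(1−X) = 3.916 mol/dm³.
Along a PFR/batch, dC_C/dC_A = −r_C/(r_B+r_C) = −k₂/(k₂+k₁·C_A).
Integrating from C_{A0} to C_A: C_C = (0.0760/3.75)·ln[(0.0760+3.75·5.61)/(0.0760+3.75·3.92)] = 0.02027·ln(21.11/14.76) = 0.007255 mol/dm³.
Then C_B = (C_{A0}−C_A) − C_C = 1.694 − 0.007255 = 1.687 mol/dm³.

1.69 mol/dm³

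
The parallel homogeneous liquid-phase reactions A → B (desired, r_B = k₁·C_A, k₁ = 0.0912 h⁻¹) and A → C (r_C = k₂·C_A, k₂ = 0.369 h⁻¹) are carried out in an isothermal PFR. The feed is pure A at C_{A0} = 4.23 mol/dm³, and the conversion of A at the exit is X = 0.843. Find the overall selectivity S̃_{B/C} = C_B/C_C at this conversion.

C_A = C_{A0}(1−X) = 0.6641 mol/dm³.
Both paths are first order in A, so the instantaneous fraction to B is constant: dC_B/d(−C_A) = k₁/(k₁+k₂) = 0.1982.
C_B = 0.1982·(C_{A0}−C_A) = 0.1982×3.566 = 0.707 mol/dm³.
C_C = (C_{A0}−C_A)−C_B = 2.859 mol/dm³; S̃_{B/C} = 0.7067/2.859 = 0.247.

0.247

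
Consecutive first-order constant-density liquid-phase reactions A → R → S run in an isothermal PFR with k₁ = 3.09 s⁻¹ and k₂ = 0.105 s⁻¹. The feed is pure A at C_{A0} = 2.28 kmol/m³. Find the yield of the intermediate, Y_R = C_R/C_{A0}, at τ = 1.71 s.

0.860

Solving the coupled first-order balances gives C_R(τ) = [k₁/(k₂−k₁)]·C_{A0}·(e^(−k₁τ) − e^(−k₂τ)).
e^(−k₁τ) = e^(−3.09×1.71) = e^(−5.284) = 0.005073; e^(−k₂τ) = e^(−0.1795) = 0.8356.
C_R = 3.09×2.28/(0.105−3.09) × (0.005073−0.8356) = (-2.360)×(-0.8306) = 1.960 kmol/m³.
Y_R = C_R/C_{A0} = 1.960/2.28 = 0.860.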